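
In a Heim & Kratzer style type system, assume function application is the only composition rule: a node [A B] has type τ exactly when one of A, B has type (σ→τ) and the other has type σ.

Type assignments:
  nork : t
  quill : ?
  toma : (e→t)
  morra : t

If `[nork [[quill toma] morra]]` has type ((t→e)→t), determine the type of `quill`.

((e→t)→(t→(t→((t→e)→t))))

At [nork [[quill toma] morra]] (required: ((t→e)→t)): nork is t, which is not a function with range ((t→e)→t); hence [[quill toma] morra] is the functor — type (t→((t→e)→t)).
At [[quill toma] morra] (required: (t→((t→e)→t))): morra is t, which is not a function with range (t→((t→e)→t)); hence [quill toma] is the functor — type (t→(t→((t→e)→t))).
At [quill toma] (required: (t→(t→((t→e)→t)))): toma is (e→t), which is not a function with range (t→(t→((t→e)→t))); hence quill is the functor — type ((e→t)→(t→(t→((t→e)→t)))).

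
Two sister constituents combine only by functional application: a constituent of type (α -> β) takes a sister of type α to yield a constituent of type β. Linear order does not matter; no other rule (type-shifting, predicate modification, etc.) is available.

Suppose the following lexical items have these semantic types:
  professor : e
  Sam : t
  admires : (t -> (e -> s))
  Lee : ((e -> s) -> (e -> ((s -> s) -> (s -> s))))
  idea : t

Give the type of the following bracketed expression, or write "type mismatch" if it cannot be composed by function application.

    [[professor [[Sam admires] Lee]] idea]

[Sam admires]: (t -> (e -> s)) applied to t yields (e -> s).
[[Sam admires] Lee]: ((e -> s) -> (e -> ((s -> s) -> (s -> s)))) applied to (e -> s) yields (e -> ((s -> s) -> (s -> s))).
[professor [[Sam admires] Lee]]: (e -> ((s -> s) -> (s -> s))) applied to e yields ((s -> s) -> (s -> s)).
At [[professor [[Sam admires] Lee]] idea]: neither ((s -> s) -> (s -> s)) nor t can take the other as argument; the node is ill-typed.

type mismatch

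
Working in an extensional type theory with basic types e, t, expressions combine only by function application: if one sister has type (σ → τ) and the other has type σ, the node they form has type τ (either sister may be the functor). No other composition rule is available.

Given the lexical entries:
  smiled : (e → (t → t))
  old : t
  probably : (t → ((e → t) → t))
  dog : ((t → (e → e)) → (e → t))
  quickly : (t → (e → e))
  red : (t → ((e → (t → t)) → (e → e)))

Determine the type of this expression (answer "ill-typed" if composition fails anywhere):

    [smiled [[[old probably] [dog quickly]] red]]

[old probably] — probably of type (t → ((e → t) → t)) combines with old of type t: type ((e → t) → t).
[dog quickly] — dog of type ((t → (e → e)) → (e → t)) combines with quickly of type (t → (e → e)): type (e → t).
[[old probably] [dog quickly]] — [old probably] of type ((e → t) → t) combines with [dog quickly] of type (e → t): type t.
[[[old probably] [dog quickly]] red] — red of type (t → ((e → (t → t)) → (e → e))) combines with [[old probably] [dog quickly]] of type t: type ((e → (t → t)) → (e → e)).
[smiled [[[old probably] [dog quickly]] red]] — [[[old probably] [dog quickly]] red] of type ((e → (t → t)) → (e → e)) combines with smiled of type (e → (t → t)): type (e → e).

(e → e)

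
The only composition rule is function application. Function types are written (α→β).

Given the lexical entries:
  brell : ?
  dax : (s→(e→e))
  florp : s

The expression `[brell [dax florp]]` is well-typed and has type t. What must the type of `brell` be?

((e→e)→t)

[brell [dax florp]] must have type t. The sister [dax florp] has type (e→e); that is not a function onto t, so brell must be the functor, of type ((e→e)→t).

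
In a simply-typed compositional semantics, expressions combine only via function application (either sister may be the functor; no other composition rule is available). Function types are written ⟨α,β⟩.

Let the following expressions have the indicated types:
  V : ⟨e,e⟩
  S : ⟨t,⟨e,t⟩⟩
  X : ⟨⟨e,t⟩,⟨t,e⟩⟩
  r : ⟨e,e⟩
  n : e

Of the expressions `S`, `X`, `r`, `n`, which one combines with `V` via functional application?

n

S : ⟨t,⟨e,t⟩⟩ — no; V wants e, and S wants t.
X : ⟨⟨e,t⟩,⟨t,e⟩⟩ — no; V wants e, and X wants ⟨e,t⟩.
r : ⟨e,e⟩ — no; V wants e, and r wants e.
n — combines: V : ⟨e,e⟩ takes n : e as argument, giving e.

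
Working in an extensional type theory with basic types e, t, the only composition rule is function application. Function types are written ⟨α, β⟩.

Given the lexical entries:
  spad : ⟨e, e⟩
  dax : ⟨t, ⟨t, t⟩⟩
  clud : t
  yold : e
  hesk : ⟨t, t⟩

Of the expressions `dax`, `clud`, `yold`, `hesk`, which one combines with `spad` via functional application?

dax : ⟨t, ⟨t, t⟩⟩ — spad needs e; dax needs t; neither fits.
clud : t — spad needs e; clud needs nothing (atomic); neither fits.
yold — combines: spad : ⟨e, e⟩ takes yold : e as argument, giving e.
hesk : ⟨t, t⟩ — spad needs e; hesk needs t; neither fits.

yold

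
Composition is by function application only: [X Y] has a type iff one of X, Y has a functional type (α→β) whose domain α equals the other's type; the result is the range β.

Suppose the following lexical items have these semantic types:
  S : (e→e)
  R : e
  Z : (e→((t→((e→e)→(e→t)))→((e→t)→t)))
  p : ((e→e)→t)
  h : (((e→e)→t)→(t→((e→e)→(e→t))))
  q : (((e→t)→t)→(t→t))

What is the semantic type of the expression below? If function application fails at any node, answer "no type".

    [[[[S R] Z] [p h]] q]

(t→t)

[S R]: S is (e→e), R is e; result e.
[[S R] Z]: Z is (e→((t→((e→e)→(e→t)))→((e→t)→t))), [S R] is e; result ((t→((e→e)→(e→t)))→((e→t)→t)).
[p h]: h is (((e→e)→t)→(t→((e→e)→(e→t)))), p is ((e→e)→t); result (t→((e→e)→(e→t))).
[[[S R] Z] [p h]]: [[S R] Z] is ((t→((e→e)→(e→t)))→((e→t)→t)), [p h] is (t→((e→e)→(e→t))); result ((e→t)→t).
[[[[S R] Z] [p h]] q]: q is (((e→t)→t)→(t→t)), [[[S R] Z] [p h]] is ((e→t)→t); result (t→t).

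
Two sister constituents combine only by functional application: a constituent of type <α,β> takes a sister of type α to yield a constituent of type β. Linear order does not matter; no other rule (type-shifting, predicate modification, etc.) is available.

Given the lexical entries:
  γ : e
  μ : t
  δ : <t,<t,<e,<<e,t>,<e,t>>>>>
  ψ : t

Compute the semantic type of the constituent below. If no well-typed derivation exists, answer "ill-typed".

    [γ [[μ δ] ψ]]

<<e,t>,<e,t>>

[μ δ]: <t,<t,<e,<<e,t>,<e,t>>>>> applied to t yields <t,<e,<<e,t>,<e,t>>>>.
[[μ δ] ψ]: <t,<e,<<e,t>,<e,t>>>> applied to t yields <e,<<e,t>,<e,t>>>.
[γ [[μ δ] ψ]]: <e,<<e,t>,<e,t>>> applied to e yields <<e,t>,<e,t>>.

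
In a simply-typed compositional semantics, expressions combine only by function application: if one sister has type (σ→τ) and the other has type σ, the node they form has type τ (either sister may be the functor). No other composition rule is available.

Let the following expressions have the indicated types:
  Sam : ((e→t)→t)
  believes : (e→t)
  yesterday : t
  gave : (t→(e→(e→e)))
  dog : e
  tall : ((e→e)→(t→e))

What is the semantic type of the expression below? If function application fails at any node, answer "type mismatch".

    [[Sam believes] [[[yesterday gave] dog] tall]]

[Sam believes]: functor Sam : ((e→t)→t), argument believes : (e→t); result t.
[yesterday gave]: functor gave : (t→(e→(e→e))), argument yesterday : t; result (e→(e→e)).
[[yesterday gave] dog]: functor [yesterday gave] : (e→(e→e)), argument dog : e; result (e→e).
[[[yesterday gave] dog] tall]: functor tall : ((e→e)→(t→e)), argument [[yesterday gave] dog] : (e→e); result (t→e).
[[Sam believes] [[[yesterday gave] dog] tall]]: functor [[[yesterday gave] dog] tall] : (t→e), argument [Sam believes] : t; result e.

e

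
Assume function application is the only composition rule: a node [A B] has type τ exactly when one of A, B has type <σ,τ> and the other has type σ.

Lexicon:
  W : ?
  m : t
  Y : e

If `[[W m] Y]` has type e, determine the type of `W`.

[[W m] Y] is required to be e. Y : e cannot yield e as functor, so [W m] : <e,e>.
[W m] is required to be <e,e>. m : t cannot yield <e,e> as functor, so W : <t,<e,e>>.

<t,<e,e>>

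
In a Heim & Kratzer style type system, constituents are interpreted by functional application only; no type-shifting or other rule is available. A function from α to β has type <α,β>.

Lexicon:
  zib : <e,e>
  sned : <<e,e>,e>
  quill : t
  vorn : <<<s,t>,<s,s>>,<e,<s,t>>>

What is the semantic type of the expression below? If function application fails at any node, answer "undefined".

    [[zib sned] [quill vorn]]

undefined

At [zib sned], sned : <<e,e>,e> takes zib : <e,e>, giving e.
[quill vorn]: t and <<<s,t>,<s,s>>,<e,<s,t>>> cannot combine by function application — type clash.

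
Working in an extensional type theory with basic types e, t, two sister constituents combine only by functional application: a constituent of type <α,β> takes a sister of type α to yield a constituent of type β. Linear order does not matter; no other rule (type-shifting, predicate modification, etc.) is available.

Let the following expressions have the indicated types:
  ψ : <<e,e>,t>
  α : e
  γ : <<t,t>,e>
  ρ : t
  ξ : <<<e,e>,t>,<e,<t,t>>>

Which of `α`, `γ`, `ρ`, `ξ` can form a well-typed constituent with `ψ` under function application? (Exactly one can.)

α : e — no; ψ wants <e,e>, and α wants nothing (atomic).
γ : <<t,t>,e> — no; ψ wants <e,e>, and γ wants <t,t>.
ρ : t — no; ψ wants <e,e>, and ρ wants nothing (atomic).
ξ — combines: ξ : <<<e,e>,t>,<e,<t,t>>> takes ψ : <<e,e>,t> as argument, giving <e,<t,t>>.

ξ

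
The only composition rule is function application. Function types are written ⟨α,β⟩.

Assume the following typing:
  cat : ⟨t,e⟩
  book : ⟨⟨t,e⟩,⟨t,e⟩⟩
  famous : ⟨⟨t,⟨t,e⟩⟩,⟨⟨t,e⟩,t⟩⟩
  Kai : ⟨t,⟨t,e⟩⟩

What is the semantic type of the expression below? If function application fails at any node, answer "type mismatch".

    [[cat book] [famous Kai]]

[cat book]: functor book : ⟨⟨t,e⟩,⟨t,e⟩⟩, argument cat : ⟨t,e⟩; result ⟨t,e⟩.
[famous Kai]: functor famous : ⟨⟨t,⟨t,e⟩⟩,⟨⟨t,e⟩,t⟩⟩, argument Kai : ⟨t,⟨t,e⟩⟩; result ⟨⟨t,e⟩,t⟩.
[[cat book] [famous Kai]]: functor [famous Kai] : ⟨⟨t,e⟩,t⟩, argument [cat book] : ⟨t,e⟩; result t.

t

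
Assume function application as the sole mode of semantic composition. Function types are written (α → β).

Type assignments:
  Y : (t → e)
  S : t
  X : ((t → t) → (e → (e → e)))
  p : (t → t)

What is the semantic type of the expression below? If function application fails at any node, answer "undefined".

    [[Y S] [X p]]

(e → e)

[Y S]: Y is (t → e), S is t; result e.
[X p]: X is ((t → t) → (e → (e → e))), p is (t → t); result (e → (e → e)).
[[Y S] [X p]]: [X p] is (e → (e → e)), [Y S] is e; result (e → e).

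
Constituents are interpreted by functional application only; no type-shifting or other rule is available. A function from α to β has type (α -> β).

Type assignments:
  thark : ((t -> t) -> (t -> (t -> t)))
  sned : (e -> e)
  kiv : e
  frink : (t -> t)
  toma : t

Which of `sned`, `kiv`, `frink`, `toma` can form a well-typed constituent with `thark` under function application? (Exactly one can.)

sned : (e -> e) — thark needs (t -> t); sned needs e; neither fits.
kiv : e — thark needs (t -> t); kiv needs nothing (atomic); neither fits.
frink — combines: thark : ((t -> t) -> (t -> (t -> t))) takes frink : (t -> t) as argument, giving (t -> (t -> t)).
toma : t — thark needs (t -> t); toma needs nothing (atomic); neither fits.

frink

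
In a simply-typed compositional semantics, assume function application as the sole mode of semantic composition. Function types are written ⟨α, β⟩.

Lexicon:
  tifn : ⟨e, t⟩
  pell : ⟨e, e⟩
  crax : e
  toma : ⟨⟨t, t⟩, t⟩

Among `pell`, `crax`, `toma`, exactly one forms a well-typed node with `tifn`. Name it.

pell : ⟨e, e⟩ — no; tifn wants e, and pell wants e.
crax — combines: tifn : ⟨e, t⟩ takes crax : e as argument, giving t.
toma : ⟨⟨t, t⟩, t⟩ — no; tifn wants e, and toma wants ⟨t, t⟩.

crax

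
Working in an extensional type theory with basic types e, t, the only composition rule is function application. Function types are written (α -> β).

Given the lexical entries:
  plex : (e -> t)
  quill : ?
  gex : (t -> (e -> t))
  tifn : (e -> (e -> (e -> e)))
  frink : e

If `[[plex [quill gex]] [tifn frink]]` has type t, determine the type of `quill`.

((t -> (e -> t)) -> ((e -> t) -> ((e -> (e -> e)) -> t)))

At [[plex [quill gex]] [tifn frink]] (required: t): [tifn frink] is (e -> (e -> e)), which is not a function with range t; hence [plex [quill gex]] is the functor — type ((e -> (e -> e)) -> t).
At [plex [quill gex]] (required: ((e -> (e -> e)) -> t)): plex is (e -> t), which is not a function with range ((e -> (e -> e)) -> t); hence [quill gex] is the functor — type ((e -> t) -> ((e -> (e -> e)) -> t)).
At [quill gex] (required: ((e -> t) -> ((e -> (e -> e)) -> t))): gex is (t -> (e -> t)), which is not a function with range ((e -> t) -> ((e -> (e -> e)) -> t)); hence quill is the functor — type ((t -> (e -> t)) -> ((e -> t) -> ((e -> (e -> e)) -> t))).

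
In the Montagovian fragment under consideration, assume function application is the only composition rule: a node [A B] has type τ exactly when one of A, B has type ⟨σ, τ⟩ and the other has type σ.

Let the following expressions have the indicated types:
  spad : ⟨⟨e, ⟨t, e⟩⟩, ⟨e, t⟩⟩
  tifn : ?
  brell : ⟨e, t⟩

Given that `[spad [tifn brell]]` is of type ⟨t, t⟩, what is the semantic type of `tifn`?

⟨⟨e, t⟩, ⟨⟨⟨e, ⟨t, e⟩⟩, ⟨e, t⟩⟩, ⟨t, t⟩⟩⟩

[spad [tifn brell]] must have type ⟨t, t⟩. The sister spad has type ⟨⟨e, ⟨t, e⟩⟩, ⟨e, t⟩⟩; that is not a function onto ⟨t, t⟩, so [tifn brell] must be the functor, of type ⟨⟨⟨e, ⟨t, e⟩⟩, ⟨e, t⟩⟩, ⟨t, t⟩⟩.
[tifn brell] must have type ⟨⟨⟨e, ⟨t, e⟩⟩, ⟨e, t⟩⟩, ⟨t, t⟩⟩. The sister brell has type ⟨e, t⟩; that is not a function onto ⟨⟨⟨e, ⟨t, e⟩⟩, ⟨e, t⟩⟩, ⟨t, t⟩⟩, so tifn must be the functor, of type ⟨⟨e, t⟩, ⟨⟨⟨e, ⟨t, e⟩⟩, ⟨e, t⟩⟩, ⟨t, t⟩⟩⟩.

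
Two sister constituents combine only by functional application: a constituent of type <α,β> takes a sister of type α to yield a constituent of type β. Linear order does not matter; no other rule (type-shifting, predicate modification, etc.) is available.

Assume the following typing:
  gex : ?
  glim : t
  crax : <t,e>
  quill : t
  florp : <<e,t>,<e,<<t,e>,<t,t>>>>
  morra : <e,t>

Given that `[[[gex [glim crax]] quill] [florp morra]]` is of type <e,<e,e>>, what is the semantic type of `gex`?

<e,<t,<<e,<<t,e>,<t,t>>>,<e,<e,e>>>>>

At [[[gex [glim crax]] quill] [florp morra]] (required: <e,<e,e>>): [florp morra] is <e,<<t,e>,<t,t>>>, which is not a function with range <e,<e,e>>; hence [[gex [glim crax]] quill] is the functor — type <<e,<<t,e>,<t,t>>>,<e,<e,e>>>.
At [[gex [glim crax]] quill] (required: <<e,<<t,e>,<t,t>>>,<e,<e,e>>>): quill is t, which is not a function with range <<e,<<t,e>,<t,t>>>,<e,<e,e>>>; hence [gex [glim crax]] is the functor — type <t,<<e,<<t,e>,<t,t>>>,<e,<e,e>>>>.
At [gex [glim crax]] (required: <t,<<e,<<t,e>,<t,t>>>,<e,<e,e>>>>): [glim crax] is e, which is not a function with range <t,<<e,<<t,e>,<t,t>>>,<e,<e,e>>>>; hence gex is the functor — type <e,<t,<<e,<<t,e>,<t,t>>>,<e,<e,e>>>>>.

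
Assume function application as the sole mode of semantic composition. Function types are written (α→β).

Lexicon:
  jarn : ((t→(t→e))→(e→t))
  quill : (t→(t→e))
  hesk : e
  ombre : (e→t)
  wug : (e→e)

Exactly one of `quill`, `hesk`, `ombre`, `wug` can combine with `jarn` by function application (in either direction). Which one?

quill

quill — combines: jarn : ((t→(t→e))→(e→t)) takes quill : (t→(t→e)) as argument, giving (e→t).
hesk : e — jarn needs (t→(t→e)); hesk needs nothing (atomic); neither fits.
ombre : (e→t) — jarn needs (t→(t→e)); ombre needs e; neither fits.
wug : (e→e) — jarn needs (t→(t→e)); wug needs e; neither fits.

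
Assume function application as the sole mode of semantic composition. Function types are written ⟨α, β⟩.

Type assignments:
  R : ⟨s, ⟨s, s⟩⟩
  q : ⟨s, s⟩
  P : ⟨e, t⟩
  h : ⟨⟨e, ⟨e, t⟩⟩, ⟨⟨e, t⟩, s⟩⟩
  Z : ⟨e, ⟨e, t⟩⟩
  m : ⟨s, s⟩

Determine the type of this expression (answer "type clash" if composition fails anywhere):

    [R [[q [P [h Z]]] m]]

[h Z] — h of type ⟨⟨e, ⟨e, t⟩⟩, ⟨⟨e, t⟩, s⟩⟩ combines with Z of type ⟨e, ⟨e, t⟩⟩: type ⟨⟨e, t⟩, s⟩.
[P [h Z]] — [h Z] of type ⟨⟨e, t⟩, s⟩ combines with P of type ⟨e, t⟩: type s.
[q [P [h Z]]] — q of type ⟨s, s⟩ combines with [P [h Z]] of type s: type s.
[[q [P [h Z]]] m] — m of type ⟨s, s⟩ combines with [q [P [h Z]]] of type s: type s.
[R [[q [P [h Z]]] m]] — R of type ⟨s, ⟨s, s⟩⟩ combines with [[q [P [h Z]]] m] of type s: type ⟨s, s⟩.

⟨s, s⟩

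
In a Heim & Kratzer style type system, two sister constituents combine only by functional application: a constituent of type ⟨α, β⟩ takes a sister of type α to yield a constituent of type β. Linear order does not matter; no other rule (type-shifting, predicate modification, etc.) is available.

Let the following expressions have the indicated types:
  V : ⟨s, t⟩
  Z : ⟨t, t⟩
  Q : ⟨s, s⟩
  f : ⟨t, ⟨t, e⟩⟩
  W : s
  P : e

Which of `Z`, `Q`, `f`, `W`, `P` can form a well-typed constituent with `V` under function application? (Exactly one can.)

W

Z : ⟨t, t⟩ — no; V wants s, and Z wants t.
Q : ⟨s, s⟩ — no; V wants s, and Q wants s.
f : ⟨t, ⟨t, e⟩⟩ — no; V wants s, and f wants t.
W — combines: V : ⟨s, t⟩ takes W : s as argument, giving t.
P : e — no; V wants s, and P wants nothing (atomic).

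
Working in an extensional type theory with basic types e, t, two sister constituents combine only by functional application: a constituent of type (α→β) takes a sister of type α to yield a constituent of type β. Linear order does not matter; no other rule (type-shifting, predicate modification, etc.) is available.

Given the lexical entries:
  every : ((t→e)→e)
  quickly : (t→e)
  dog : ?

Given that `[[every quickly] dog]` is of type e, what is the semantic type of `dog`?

(e→e)

For [[every quickly] dog] to have type e with [every quickly] of type e, dog must be the function: dog : (e→e).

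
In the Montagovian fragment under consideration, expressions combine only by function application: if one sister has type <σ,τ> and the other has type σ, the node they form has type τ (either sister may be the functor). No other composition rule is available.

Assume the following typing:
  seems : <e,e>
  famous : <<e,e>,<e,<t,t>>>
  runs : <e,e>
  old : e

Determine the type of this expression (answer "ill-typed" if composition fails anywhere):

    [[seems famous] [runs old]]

[seems famous]: <<e,e>,<e,<t,t>>> applied to <e,e> yields <e,<t,t>>.
[runs old]: <e,e> applied to e yields e.
[[seems famous] [runs old]]: <e,<t,t>> applied to e yields <t,t>.

<t,t>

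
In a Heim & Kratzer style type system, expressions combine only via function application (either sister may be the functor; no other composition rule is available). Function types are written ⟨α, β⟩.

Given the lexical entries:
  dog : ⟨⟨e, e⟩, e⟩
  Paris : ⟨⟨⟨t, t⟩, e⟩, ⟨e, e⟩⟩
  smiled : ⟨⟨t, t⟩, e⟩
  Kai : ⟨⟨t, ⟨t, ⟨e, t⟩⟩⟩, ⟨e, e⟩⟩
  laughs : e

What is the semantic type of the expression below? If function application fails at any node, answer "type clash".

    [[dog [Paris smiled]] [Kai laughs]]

[Paris smiled] — Paris of type ⟨⟨⟨t, t⟩, e⟩, ⟨e, e⟩⟩ combines with smiled of type ⟨⟨t, t⟩, e⟩: type ⟨e, e⟩.
[dog [Paris smiled]] — dog of type ⟨⟨e, e⟩, e⟩ combines with [Paris smiled] of type ⟨e, e⟩: type e.
[Kai laughs]: ⟨⟨t, ⟨t, ⟨e, t⟩⟩⟩, ⟨e, e⟩⟩ with e — neither is a function whose domain matches the other; composition fails here.

type clash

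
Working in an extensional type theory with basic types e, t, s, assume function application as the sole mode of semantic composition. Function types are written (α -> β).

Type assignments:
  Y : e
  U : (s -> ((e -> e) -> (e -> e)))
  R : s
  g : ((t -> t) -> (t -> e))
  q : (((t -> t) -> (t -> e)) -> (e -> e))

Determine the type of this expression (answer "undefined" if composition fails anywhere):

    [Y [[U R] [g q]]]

e

[U R]: functor U : (s -> ((e -> e) -> (e -> e))), argument R : s; result ((e -> e) -> (e -> e)).
[g q]: functor q : (((t -> t) -> (t -> e)) -> (e -> e)), argument g : ((t -> t) -> (t -> e)); result (e -> e).
[[U R] [g q]]: functor [U R] : ((e -> e) -> (e -> e)), argument [g q] : (e -> e); result (e -> e).
[Y [[U R] [g q]]]: functor [[U R] [g q]] : (e -> e), argument Y : e; result e.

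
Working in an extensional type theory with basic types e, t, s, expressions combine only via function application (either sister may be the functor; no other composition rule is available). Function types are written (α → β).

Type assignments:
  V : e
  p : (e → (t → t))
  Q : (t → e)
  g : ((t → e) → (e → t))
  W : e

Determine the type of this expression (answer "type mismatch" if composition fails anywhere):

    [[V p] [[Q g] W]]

At [V p], p : (e → (t → t)) takes V : e, giving (t → t).
At [Q g], g : ((t → e) → (e → t)) takes Q : (t → e), giving (e → t).
At [[Q g] W], [Q g] : (e → t) takes W : e, giving t.
At [[V p] [[Q g] W]], [V p] : (t → t) takes [[Q g] W] : t, giving t.

t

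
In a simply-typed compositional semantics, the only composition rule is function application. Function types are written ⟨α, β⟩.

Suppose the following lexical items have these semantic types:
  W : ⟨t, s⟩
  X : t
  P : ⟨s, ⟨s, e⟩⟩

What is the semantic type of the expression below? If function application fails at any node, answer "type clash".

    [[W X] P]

[W X]: ⟨t, s⟩ applied to t yields s.
[[W X] P]: ⟨s, ⟨s, e⟩⟩ applied to s yields ⟨s, e⟩.

⟨s, e⟩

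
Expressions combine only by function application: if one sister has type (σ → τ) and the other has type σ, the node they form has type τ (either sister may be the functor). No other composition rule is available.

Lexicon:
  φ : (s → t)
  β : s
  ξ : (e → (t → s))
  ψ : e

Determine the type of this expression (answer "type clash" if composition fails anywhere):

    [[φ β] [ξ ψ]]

s

[φ β]: (s → t) applied to s yields t.
[ξ ψ]: (e → (t → s)) applied to e yields (t → s).
[[φ β] [ξ ψ]]: (t → s) applied to t yields s.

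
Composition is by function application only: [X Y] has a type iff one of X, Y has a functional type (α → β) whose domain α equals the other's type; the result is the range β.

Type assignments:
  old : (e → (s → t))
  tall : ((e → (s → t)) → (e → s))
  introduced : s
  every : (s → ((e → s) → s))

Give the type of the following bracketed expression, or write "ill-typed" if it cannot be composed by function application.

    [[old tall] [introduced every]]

[old tall]: tall is ((e → (s → t)) → (e → s)), old is (e → (s → t)); result (e → s).
[introduced every]: every is (s → ((e → s) → s)), introduced is s; result ((e → s) → s).
[[old tall] [introduced every]]: [introduced every] is ((e → s) → s), [old tall] is (e → s); result s.

s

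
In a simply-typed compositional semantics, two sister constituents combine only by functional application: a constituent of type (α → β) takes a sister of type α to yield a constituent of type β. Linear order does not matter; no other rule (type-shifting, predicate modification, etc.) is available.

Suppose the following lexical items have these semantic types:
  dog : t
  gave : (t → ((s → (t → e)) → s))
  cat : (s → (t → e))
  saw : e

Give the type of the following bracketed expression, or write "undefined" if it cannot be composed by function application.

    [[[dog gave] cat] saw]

undefined

[dog gave]: (t → ((s → (t → e)) → s)) applied to t yields ((s → (t → e)) → s).
[[dog gave] cat]: ((s → (t → e)) → s) applied to (s → (t → e)) yields s.
[[[dog gave] cat] saw]: s and e cannot combine by function application — type clash.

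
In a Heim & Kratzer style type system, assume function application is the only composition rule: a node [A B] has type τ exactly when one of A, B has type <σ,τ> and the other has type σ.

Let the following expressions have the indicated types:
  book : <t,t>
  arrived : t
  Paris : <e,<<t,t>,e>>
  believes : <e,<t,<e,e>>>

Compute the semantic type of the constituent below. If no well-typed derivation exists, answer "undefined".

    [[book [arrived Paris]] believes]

At [arrived Paris]: neither t nor <e,<<t,t>,e>> can take the other as argument; the node is ill-typed.

undefined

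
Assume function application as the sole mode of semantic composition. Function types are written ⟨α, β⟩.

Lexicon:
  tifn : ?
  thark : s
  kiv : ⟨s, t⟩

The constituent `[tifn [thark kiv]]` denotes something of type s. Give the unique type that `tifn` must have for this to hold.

For [tifn [thark kiv]] to have type s with [thark kiv] of type t, tifn must be the function: tifn : ⟨t, s⟩.

⟨t, s⟩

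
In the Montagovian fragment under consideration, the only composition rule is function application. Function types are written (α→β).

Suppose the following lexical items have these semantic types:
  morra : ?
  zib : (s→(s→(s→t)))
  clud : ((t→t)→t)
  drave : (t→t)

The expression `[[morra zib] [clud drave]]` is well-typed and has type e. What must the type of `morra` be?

For [[morra zib] [clud drave]] to have type e with [clud drave] of type t, [morra zib] must be the function: [morra zib] : (t→e).
For [morra zib] to have type (t→e) with zib of type (s→(s→(s→t))), morra must be the function: morra : ((s→(s→(s→t)))→(t→e)).

((s→(s→(s→t)))→(t→e))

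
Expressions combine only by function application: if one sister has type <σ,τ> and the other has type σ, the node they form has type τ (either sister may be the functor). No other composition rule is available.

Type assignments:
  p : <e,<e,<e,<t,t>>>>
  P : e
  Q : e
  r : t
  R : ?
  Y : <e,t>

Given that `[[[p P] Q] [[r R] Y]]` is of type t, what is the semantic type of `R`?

At [[[p P] Q] [[r R] Y]] (required: t): [[p P] Q] is <e,<t,t>>, which is not a function with range t; hence [[r R] Y] is the functor — type <<e,<t,t>>,t>.
At [[r R] Y] (required: <<e,<t,t>>,t>): Y is <e,t>, which is not a function with range <<e,<t,t>>,t>; hence [r R] is the functor — type <<e,t>,<<e,<t,t>>,t>>.
At [r R] (required: <<e,t>,<<e,<t,t>>,t>>): r is t, which is not a function with range <<e,t>,<<e,<t,t>>,t>>; hence R is the functor — type <t,<<e,t>,<<e,<t,t>>,t>>>.

<t,<<e,t>,<<e,<t,t>>,t>>>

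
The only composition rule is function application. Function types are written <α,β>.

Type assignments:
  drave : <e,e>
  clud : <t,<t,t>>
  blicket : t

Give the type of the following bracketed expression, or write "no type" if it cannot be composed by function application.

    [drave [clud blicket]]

At [clud blicket], clud : <t,<t,t>> takes blicket : t, giving <t,t>.
[drave [clud blicket]]: <e,e> and <t,t> cannot combine by function application — type clash.

no type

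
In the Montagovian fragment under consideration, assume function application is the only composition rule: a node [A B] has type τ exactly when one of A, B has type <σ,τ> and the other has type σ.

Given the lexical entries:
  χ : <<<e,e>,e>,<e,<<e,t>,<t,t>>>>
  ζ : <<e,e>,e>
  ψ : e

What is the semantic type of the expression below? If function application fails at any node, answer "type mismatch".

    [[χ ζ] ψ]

[χ ζ]: <<<e,e>,e>,<e,<<e,t>,<t,t>>>> applied to <<e,e>,e> yields <e,<<e,t>,<t,t>>>.
[[χ ζ] ψ]: <e,<<e,t>,<t,t>>> applied to e yields <<e,t>,<t,t>>.

<<e,t>,<t,t>>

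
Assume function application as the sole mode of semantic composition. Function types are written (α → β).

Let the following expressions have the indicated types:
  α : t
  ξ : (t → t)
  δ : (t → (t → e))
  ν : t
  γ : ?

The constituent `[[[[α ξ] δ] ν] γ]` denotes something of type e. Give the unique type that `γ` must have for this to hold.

At [[[[α ξ] δ] ν] γ] (required: e): [[[α ξ] δ] ν] is e, which is not a function with range e; hence γ is the functor — type (e → e).

(e → e)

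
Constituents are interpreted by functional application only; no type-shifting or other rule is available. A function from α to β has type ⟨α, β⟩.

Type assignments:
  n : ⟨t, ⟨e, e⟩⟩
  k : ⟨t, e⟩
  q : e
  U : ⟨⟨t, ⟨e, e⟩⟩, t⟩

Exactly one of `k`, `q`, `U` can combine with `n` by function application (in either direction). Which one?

U

k : ⟨t, e⟩ — does not combine with n.
q : e — does not combine with n.
U — combines: U : ⟨⟨t, ⟨e, e⟩⟩, t⟩ takes n : ⟨t, ⟨e, e⟩⟩ as argument, giving t.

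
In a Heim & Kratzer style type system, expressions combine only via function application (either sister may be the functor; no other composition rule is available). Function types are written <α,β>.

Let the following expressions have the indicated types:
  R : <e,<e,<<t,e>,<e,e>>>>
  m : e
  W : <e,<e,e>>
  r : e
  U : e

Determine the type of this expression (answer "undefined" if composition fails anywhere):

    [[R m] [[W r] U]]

[R m] — R of type <e,<e,<<t,e>,<e,e>>>> combines with m of type e: type <e,<<t,e>,<e,e>>>.
[W r] — W of type <e,<e,e>> combines with r of type e: type <e,e>.
[[W r] U] — [W r] of type <e,e> combines with U of type e: type e.
[[R m] [[W r] U]] — [R m] of type <e,<<t,e>,<e,e>>> combines with [[W r] U] of type e: type <<t,e>,<e,e>>.

<<t,e>,<e,e>>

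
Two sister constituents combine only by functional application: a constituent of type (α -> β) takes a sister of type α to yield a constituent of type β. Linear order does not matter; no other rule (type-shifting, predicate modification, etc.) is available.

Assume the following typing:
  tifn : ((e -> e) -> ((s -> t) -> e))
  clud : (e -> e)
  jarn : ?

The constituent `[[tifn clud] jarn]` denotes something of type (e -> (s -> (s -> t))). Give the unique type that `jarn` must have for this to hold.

For [[tifn clud] jarn] to have type (e -> (s -> (s -> t))) with [tifn clud] of type ((s -> t) -> e), jarn must be the function: jarn : (((s -> t) -> e) -> (e -> (s -> (s -> t)))).

(((s -> t) -> e) -> (e -> (s -> (s -> t))))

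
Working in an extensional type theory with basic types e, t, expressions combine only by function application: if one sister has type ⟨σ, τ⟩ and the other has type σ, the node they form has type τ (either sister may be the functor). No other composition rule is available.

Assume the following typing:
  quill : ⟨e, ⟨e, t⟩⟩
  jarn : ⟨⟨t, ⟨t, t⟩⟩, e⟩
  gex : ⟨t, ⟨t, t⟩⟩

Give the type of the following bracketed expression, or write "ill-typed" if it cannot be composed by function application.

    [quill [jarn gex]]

⟨e, t⟩

At [jarn gex], jarn : ⟨⟨t, ⟨t, t⟩⟩, e⟩ takes gex : ⟨t, ⟨t, t⟩⟩, giving e.
At [quill [jarn gex]], quill : ⟨e, ⟨e, t⟩⟩ takes [jarn gex] : e, giving ⟨e, t⟩.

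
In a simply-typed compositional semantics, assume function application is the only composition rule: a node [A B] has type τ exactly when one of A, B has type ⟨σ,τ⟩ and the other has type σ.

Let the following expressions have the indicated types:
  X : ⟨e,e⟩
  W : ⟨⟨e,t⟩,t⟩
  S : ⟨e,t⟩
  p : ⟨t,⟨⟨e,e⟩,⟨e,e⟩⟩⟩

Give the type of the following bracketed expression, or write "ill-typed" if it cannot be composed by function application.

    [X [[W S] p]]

[W S]: ⟨⟨e,t⟩,t⟩ applied to ⟨e,t⟩ yields t.
[[W S] p]: ⟨t,⟨⟨e,e⟩,⟨e,e⟩⟩⟩ applied to t yields ⟨⟨e,e⟩,⟨e,e⟩⟩.
[X [[W S] p]]: ⟨⟨e,e⟩,⟨e,e⟩⟩ applied to ⟨e,e⟩ yields ⟨e,e⟩.

⟨e,e⟩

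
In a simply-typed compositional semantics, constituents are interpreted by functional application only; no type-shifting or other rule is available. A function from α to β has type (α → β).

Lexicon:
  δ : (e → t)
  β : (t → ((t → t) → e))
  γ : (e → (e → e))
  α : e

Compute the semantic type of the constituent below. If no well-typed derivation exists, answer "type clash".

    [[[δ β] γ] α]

[δ β]: (e → t) and (t → ((t → t) → e)) cannot combine by function application — type clash.

type clash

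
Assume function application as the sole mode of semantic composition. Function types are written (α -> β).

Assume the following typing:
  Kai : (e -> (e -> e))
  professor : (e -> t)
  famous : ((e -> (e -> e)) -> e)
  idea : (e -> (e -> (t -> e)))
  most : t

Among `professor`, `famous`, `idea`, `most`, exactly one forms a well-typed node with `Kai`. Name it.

professor : (e -> t) — neither side's domain matches the other.
famous — combines: famous : ((e -> (e -> e)) -> e) takes Kai : (e -> (e -> e)) as argument, giving e.
idea : (e -> (e -> (t -> e))) — neither side's domain matches the other.
most : t — neither side's domain matches the other.

famous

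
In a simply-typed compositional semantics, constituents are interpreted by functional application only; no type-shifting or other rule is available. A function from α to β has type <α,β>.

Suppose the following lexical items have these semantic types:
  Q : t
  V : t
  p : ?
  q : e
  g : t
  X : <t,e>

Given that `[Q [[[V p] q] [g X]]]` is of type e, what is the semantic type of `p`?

<t,<e,<e,<t,e>>>>

At [Q [[[V p] q] [g X]]] (required: e): Q is t, which is not a function with range e; hence [[[V p] q] [g X]] is the functor — type <t,e>.
At [[[V p] q] [g X]] (required: <t,e>): [g X] is e, which is not a function with range <t,e>; hence [[V p] q] is the functor — type <e,<t,e>>.
At [[V p] q] (required: <e,<t,e>>): q is e, which is not a function with range <e,<t,e>>; hence [V p] is the functor — type <e,<e,<t,e>>>.
At [V p] (required: <e,<e,<t,e>>>): V is t, which is not a function with range <e,<e,<t,e>>>; hence p is the functor — type <t,<e,<e,<t,e>>>>.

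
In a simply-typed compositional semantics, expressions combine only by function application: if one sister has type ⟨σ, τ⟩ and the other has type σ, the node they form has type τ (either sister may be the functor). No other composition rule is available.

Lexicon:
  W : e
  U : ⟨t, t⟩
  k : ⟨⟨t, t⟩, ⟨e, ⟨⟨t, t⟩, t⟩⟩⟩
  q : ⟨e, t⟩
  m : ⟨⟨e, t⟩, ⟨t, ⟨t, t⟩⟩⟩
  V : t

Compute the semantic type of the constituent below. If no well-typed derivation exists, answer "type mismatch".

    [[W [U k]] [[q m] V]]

At [U k], k : ⟨⟨t, t⟩, ⟨e, ⟨⟨t, t⟩, t⟩⟩⟩ takes U : ⟨t, t⟩, giving ⟨e, ⟨⟨t, t⟩, t⟩⟩.
At [W [U k]], [U k] : ⟨e, ⟨⟨t, t⟩, t⟩⟩ takes W : e, giving ⟨⟨t, t⟩, t⟩.
At [q m], m : ⟨⟨e, t⟩, ⟨t, ⟨t, t⟩⟩⟩ takes q : ⟨e, t⟩, giving ⟨t, ⟨t, t⟩⟩.
At [[q m] V], [q m] : ⟨t, ⟨t, t⟩⟩ takes V : t, giving ⟨t, t⟩.
At [[W [U k]] [[q m] V]], [W [U k]] : ⟨⟨t, t⟩, t⟩ takes [[q m] V] : ⟨t, t⟩, giving t.

t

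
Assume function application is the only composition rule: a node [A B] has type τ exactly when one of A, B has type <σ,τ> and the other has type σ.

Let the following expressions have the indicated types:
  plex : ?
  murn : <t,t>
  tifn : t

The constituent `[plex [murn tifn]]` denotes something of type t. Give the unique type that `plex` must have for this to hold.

<t,t>

[plex [murn tifn]] must have type t. The sister [murn tifn] has type t; that is not a function onto t, so plex must be the functor, of type <t,t>.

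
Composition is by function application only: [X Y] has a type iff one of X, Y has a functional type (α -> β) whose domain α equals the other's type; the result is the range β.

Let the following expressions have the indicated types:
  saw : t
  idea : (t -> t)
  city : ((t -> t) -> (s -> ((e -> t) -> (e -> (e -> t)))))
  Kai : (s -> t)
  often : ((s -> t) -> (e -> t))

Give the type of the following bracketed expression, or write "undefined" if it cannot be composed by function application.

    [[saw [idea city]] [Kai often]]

[idea city]: ((t -> t) -> (s -> ((e -> t) -> (e -> (e -> t))))) applied to (t -> t) yields (s -> ((e -> t) -> (e -> (e -> t)))).
[saw [idea city]]: t with (s -> ((e -> t) -> (e -> (e -> t)))) — neither is a function whose domain matches the other; composition fails here.

undefined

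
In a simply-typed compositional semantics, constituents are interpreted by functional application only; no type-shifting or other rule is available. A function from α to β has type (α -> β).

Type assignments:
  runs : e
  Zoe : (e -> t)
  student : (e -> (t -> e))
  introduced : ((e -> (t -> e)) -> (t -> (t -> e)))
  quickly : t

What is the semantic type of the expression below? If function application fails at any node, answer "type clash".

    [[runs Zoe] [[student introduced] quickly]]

[runs Zoe]: functor Zoe : (e -> t), argument runs : e; result t.
[student introduced]: functor introduced : ((e -> (t -> e)) -> (t -> (t -> e))), argument student : (e -> (t -> e)); result (t -> (t -> e)).
[[student introduced] quickly]: functor [student introduced] : (t -> (t -> e)), argument quickly : t; result (t -> e).
[[runs Zoe] [[student introduced] quickly]]: functor [[student introduced] quickly] : (t -> e), argument [runs Zoe] : t; result e.

e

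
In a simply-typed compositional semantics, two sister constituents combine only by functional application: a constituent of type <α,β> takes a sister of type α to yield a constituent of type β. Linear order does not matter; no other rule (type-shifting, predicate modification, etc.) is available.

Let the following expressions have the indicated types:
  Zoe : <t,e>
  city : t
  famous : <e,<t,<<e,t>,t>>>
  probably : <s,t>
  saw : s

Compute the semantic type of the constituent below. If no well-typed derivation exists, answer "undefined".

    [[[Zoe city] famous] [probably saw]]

<<e,t>,t>

[Zoe city] — Zoe of type <t,e> combines with city of type t: type e.
[[Zoe city] famous] — famous of type <e,<t,<<e,t>,t>>> combines with [Zoe city] of type e: type <t,<<e,t>,t>>.
[probably saw] — probably of type <s,t> combines with saw of type s: type t.
[[[Zoe city] famous] [probably saw]] — [[Zoe city] famous] of type <t,<<e,t>,t>> combines with [probably saw] of type t: type <<e,t>,t>.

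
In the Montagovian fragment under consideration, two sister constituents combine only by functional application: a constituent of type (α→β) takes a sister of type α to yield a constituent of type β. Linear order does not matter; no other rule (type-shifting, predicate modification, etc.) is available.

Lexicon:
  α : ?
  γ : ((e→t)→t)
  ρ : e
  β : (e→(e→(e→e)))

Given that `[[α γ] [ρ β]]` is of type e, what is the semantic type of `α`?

[[α γ] [ρ β]] must have type e. The sister [ρ β] has type (e→(e→e)); that is not a function onto e, so [α γ] must be the functor, of type ((e→(e→e))→e).
[α γ] must have type ((e→(e→e))→e). The sister γ has type ((e→t)→t); that is not a function onto ((e→(e→e))→e), so α must be the functor, of type (((e→t)→t)→((e→(e→e))→e)).

(((e→t)→t)→((e→(e→e))→e))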